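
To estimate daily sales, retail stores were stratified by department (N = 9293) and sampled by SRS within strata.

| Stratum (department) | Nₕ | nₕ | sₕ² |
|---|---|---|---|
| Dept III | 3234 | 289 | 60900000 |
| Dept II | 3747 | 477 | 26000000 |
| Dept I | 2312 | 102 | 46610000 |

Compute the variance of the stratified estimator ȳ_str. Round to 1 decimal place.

Var(ȳ_str) = Σₕ Wₕ²(1 − fₕ)sₕ²/nₕ with Wₕ = Nₕ/N, N = 9293.
Dept III: Wₕ = 0.34800387; term = 0.34800387²·(1 − 0.08936302)·60900000/289 = 23239.827.
Dept II: Wₕ = 0.40320671; term = 0.40320671²·(1 − 0.12730184)·26000000/477 = 7733.4724.
Dept I: Wₕ = 0.24878941; term = 0.24878941²·(1 − 0.04411765)·46610000/102 = 27036.294.
Sum = 58009.593.

58009.6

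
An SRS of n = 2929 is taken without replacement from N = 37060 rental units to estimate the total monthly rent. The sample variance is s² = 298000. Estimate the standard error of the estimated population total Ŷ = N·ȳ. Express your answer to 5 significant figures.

358740

Var(Ŷ) = N²·Var(ȳ) = N²·(1 − n/N)·s²/n.
f = 2929/37060 = 0.07903400; Var(ȳ) = 0.92096600·298000/2929 = 93.700194.
Var(Ŷ) = 37060² · 93.700194 = 1.2869193 × 10^11.
SE(Ŷ) = √(1.2869193 × 10^11) = 358740.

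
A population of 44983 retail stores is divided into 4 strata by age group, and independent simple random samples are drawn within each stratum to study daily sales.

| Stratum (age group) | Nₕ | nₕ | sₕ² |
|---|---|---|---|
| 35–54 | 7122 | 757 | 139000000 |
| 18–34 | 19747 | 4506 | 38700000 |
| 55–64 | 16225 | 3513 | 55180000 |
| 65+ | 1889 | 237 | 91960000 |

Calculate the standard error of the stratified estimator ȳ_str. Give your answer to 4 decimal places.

Var(ȳ_str) = Σₕ Wₕ²(1 − fₕ)sₕ²/nₕ with Wₕ = Nₕ/N, N = 44983.
35–54: Wₕ = 0.15832648; term = 0.15832648²·(1 − 0.10629037)·139000000/757 = 4113.6039.
18–34: Wₕ = 0.43898806; term = 0.43898806²·(1 − 0.22818656)·38700000/4506 = 1277.4312.
55–64: Wₕ = 0.36069182; term = 0.36069182²·(1 − 0.21651772)·55180000/3513 = 1601.0515.
65+: Wₕ = 0.04199364; term = 0.04199364²·(1 − 0.12546321)·91960000/237 = 598.40579.
Sum = 7590.4924.
SE = √(7590.4924) = 87.1234.

87.1234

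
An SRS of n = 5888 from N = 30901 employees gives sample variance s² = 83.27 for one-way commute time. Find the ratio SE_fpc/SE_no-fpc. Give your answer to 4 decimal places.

0.8997

f = n/N = 5888/30901 = 0.19054400.
SE_no-fpc = √(s²/n) = 0.1189215; SE_fpc = √((1−f)s²/n) = 0.1069934.
Ratio = √(1−f) = 0.89969773.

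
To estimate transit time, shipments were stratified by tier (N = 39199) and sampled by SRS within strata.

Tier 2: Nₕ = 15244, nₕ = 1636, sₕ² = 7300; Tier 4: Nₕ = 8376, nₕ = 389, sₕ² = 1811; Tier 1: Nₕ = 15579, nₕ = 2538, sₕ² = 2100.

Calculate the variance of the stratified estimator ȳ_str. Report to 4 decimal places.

0.9145

Var(ȳ_str) = Σₕ Wₕ²(1 − fₕ)sₕ²/nₕ with Wₕ = Nₕ/N, N = 39199.
Tier 2: Wₕ = 0.38888747; term = 0.38888747²·(1 − 0.10732091)·7300/1636 = 0.60239704.
Tier 4: Wₕ = 0.21367892; term = 0.21367892²·(1 − 0.04644222)·1811/389 = 0.20269322.
Tier 1: Wₕ = 0.39743361; term = 0.39743361²·(1 − 0.16291161)·2100/2538 = 0.10940273.
Sum = 0.91449299.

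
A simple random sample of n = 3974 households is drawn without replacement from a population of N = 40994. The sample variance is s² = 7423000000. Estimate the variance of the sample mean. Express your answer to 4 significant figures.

Under SRS without replacement, Var(ȳ) = (1 − f)·s²/n with f = n/N = 3974/40994 = 0.09694102.
Var(ȳ) = (1 − 0.09694102)·7423000000/3974 = 0.90305898·1.8678913 × 10^6 = 1.686816 × 10^6.

1.687 × 10^6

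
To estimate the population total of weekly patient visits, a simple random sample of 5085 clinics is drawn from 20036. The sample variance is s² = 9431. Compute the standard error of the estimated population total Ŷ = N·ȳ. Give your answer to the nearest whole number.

23571

Var(Ŷ) = N²·Var(ȳ) = N²·(1 − n/N)·s²/n.
f = 5085/20036 = 0.25379317; Var(ȳ) = 0.74620683·9431/5085 = 1.3839679.
Var(Ŷ) = 20036² · 1.3839679 = 5.5558187 × 10^8.
SE(Ŷ) = √(5.5558187 × 10^8) = 23571.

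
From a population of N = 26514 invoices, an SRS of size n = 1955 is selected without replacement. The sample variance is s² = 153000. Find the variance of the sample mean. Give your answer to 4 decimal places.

Under SRS without replacement, Var(ȳ) = (1 − f)·s²/n with f = n/N = 1955/26514 = 0.07373463.
Var(ȳ) = (1 − 0.07373463)·153000/1955 = 0.92626537·78.26087 = 72.490333.

72.4903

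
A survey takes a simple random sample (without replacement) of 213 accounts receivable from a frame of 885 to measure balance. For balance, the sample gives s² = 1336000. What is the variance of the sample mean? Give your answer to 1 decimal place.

Under SRS without replacement, Var(ȳ) = (1 − f)·s²/n with f = n/N = 213/885 = 0.24067797.
Var(ȳ) = (1 − 0.24067797)·1336000/213 = 0.75932203·6272.3005 = 4762.6959.

4762.7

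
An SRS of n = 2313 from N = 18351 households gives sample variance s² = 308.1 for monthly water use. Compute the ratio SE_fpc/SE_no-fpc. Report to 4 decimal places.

0.9349

f = n/N = 2313/18351 = 0.12604218.
SE_no-fpc = √(s²/n) = 0.36497073; SE_fpc = √((1−f)s²/n) = 0.34119548.
Ratio = √(1−f) = 0.93485711.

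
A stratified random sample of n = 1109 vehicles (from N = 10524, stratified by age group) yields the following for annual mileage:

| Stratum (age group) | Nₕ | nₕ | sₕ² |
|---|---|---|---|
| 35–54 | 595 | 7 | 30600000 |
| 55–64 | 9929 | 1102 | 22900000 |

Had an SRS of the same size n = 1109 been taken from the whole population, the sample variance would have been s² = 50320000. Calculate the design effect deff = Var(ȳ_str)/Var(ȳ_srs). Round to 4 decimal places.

Var(ȳ_str) = Σ Wₕ²(1−fₕ)sₕ²/nₕ with Wₕ = Nₕ/10524:
  35–54: (595/10524)²·(1−7/595)·30600000/7 = 13808.802
  55–64: (9929/10524)²·(1−1102/9929)·22900000/1102 = 16444.128
  → Var(ȳ_str) = 30252.93.
Var(ȳ_srs) = (1 − 1109/10524)·50320000/1109 = 40592.759.
deff = 30252.93 / 40592.759 = 0.7453.

0.7453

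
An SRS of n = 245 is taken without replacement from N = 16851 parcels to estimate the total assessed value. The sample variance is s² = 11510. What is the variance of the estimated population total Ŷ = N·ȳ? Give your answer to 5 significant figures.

1.3146 × 10^10

Var(Ŷ) = N²·Var(ȳ) = N²·(1 − n/N)·s²/n.
f = 245/16851 = 0.01453920; Var(ȳ) = 0.98546080·11510/245 = 46.296546.
Var(Ŷ) = 16851² · 46.296546 = 1.3146191 × 10^10.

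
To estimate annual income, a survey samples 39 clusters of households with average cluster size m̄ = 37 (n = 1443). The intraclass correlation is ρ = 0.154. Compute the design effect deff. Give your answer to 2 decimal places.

6.54

deff = 1 + (37 − 1)·0.154 = 1 + 5.544 = 6.544.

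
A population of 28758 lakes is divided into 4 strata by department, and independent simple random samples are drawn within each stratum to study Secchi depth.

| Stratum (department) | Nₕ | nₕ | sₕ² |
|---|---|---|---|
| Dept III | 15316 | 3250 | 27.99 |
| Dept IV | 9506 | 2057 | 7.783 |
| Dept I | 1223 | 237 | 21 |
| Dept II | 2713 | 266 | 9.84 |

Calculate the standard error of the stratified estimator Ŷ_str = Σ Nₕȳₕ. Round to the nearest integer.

1487

Var(Ŷ_str) = Σₕ Nₕ²(1 − fₕ)sₕ²/nₕ.
Dept III: 15316²·(1 − 3250/15316)·27.99/3250 = 1.5915791 × 10^6.
Dept IV: 9506²·(1 − 2057/9506)·7.783/2057 = 267922.09.
Dept I: 1223²·(1 − 237/1223)·21/237 = 106849.95.
Dept II: 2713²·(1 − 266/2713)·9.84/266 = 245582.39.
Sum = 2.2119335 × 10^6.
SE = √(2.2119335 × 10^6) = 1487.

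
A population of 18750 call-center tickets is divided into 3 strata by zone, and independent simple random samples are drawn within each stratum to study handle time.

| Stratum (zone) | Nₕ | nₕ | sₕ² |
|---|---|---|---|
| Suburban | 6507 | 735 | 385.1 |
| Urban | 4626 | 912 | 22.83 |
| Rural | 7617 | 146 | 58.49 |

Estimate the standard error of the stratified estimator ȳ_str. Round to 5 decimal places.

Var(ȳ_str) = Σₕ Wₕ²(1 − fₕ)sₕ²/nₕ with Wₕ = Nₕ/N, N = 18750.
Suburban: Wₕ = 0.34704000; term = 0.34704000²·(1 − 0.11295528)·385.1/735 = 0.05597457.
Urban: Wₕ = 0.24672000; term = 0.24672000²·(1 − 0.19714656)·22.83/912 = 0.001223365.
Rural: Wₕ = 0.40624000; term = 0.40624000²·(1 − 0.01916765)·58.49/146 = 0.064846854.
Sum = 0.12204479.
SE = √(0.12204479) = 0.34935.

0.34935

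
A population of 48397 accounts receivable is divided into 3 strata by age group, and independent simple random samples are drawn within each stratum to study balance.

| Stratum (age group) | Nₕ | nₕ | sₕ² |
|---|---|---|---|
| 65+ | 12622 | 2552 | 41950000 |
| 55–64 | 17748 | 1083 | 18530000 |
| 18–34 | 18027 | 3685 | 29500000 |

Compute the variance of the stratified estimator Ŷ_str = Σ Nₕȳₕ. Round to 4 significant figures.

9.220 × 10^12

Var(Ŷ_str) = Σₕ Nₕ²(1 − fₕ)sₕ²/nₕ.
65+: 12622²·(1 − 2552/12622)·41950000/2552 = 2.0893391 × 10^12.
55–64: 17748²·(1 − 1083/17748)·18530000/1083 = 5.0605964 × 10^12.
18–34: 18027²·(1 − 3685/18027)·29500000/3685 = 2.0697491 × 10^12.
Sum = 9.2196846 × 10^12.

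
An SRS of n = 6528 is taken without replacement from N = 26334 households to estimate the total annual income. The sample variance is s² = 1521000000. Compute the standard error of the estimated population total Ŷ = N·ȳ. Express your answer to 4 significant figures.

1.102 × 10^7

Var(Ŷ) = N²·Var(ȳ) = N²·(1 − n/N)·s²/n.
f = 6528/26334 = 0.24789246; Var(ȳ) = 0.75210754·1521000000/6528 = 175238.29.
Var(Ŷ) = 26334² · 175238.29 = 1.2152417 × 10^14.
SE(Ŷ) = √(1.2152417 × 10^14) = 1.102 × 10^7.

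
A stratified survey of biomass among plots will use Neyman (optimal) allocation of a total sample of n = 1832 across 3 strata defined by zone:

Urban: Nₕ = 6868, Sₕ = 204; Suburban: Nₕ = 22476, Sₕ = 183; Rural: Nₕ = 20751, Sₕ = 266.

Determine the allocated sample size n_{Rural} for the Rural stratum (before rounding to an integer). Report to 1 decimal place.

Neyman allocation: nₕ = n·NₕSₕ / Σⱼ NⱼSⱼ.
Σ NⱼSⱼ = 6868·204 + 22476·183 + 20751·266 = 1.1033946 × 10^7.
n_{Rural} = 1832·20751·266 / (1.1033946 × 10^7) = 916.5.

916.5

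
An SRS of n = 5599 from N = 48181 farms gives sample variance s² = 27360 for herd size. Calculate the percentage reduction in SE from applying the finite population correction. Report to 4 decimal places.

f = n/N = 5599/48181 = 0.11620763.
SE_no-fpc = √(s²/n) = 2.2105626; SE_fpc = √((1−f)s²/n) = 2.078155.
Ratio = √(1−f) = 0.94010232. Reduction = 100·(1 − 0.94010232) = 5.9898%.

5.9898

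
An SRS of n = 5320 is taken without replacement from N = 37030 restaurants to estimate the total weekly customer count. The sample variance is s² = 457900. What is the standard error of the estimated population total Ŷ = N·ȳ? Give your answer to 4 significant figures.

317900

Var(Ŷ) = N²·Var(ȳ) = N²·(1 − n/N)·s²/n.
f = 5320/37030 = 0.14366730; Var(ȳ) = 0.85633270·457900/5320 = 73.705779.
Var(Ŷ) = 37030² · 73.705779 = 1.010669 × 10^11.
SE(Ŷ) = √(1.010669 × 10^11) = 317900.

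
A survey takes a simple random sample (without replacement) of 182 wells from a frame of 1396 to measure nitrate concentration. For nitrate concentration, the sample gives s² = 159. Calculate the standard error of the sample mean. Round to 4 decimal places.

Under SRS without replacement, Var(ȳ) = (1 − f)·s²/n with f = n/N = 182/1396 = 0.13037249.
Var(ȳ) = (1 − 0.13037249)·159/182 = 0.86962751·0.87362637 = 0.75972953.
SE(ȳ) = √(0.75972953) = 0.8716.

0.8716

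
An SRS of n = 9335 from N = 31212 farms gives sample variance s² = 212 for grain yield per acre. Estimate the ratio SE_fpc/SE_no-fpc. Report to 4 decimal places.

0.8372

f = n/N = 9335/31212 = 0.29908369.
SE_no-fpc = √(s²/n) = 0.15069914; SE_fpc = √((1−f)s²/n) = 0.12616644.
Ratio = √(1−f) = 0.83720745.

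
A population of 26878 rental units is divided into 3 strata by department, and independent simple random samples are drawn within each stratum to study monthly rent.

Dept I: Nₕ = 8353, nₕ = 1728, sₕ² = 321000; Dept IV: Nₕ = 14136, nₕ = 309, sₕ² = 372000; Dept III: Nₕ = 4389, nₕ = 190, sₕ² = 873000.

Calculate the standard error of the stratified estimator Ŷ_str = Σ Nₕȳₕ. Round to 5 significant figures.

574690

Var(Ŷ_str) = Σₕ Nₕ²(1 − fₕ)sₕ²/nₕ.
Dept I: 8353²·(1 − 1728/8353)·321000/1728 = 1.0279918 × 10^10.
Dept IV: 14136²·(1 − 309/14136)·372000/309 = 2.3530923 × 10^11.
Dept III: 4389²·(1 − 190/4389)·873000/190 = 8.4678294 × 10^10.
Sum = 3.3026744 × 10^11.
SE = √(3.3026744 × 10^11) = 574690.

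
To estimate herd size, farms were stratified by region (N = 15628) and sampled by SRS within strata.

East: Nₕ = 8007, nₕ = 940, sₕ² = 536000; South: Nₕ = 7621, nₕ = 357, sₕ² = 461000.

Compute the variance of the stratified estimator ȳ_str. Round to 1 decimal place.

424.8

Var(ȳ_str) = Σₕ Wₕ²(1 − fₕ)sₕ²/nₕ with Wₕ = Nₕ/N, N = 15628.
East: Wₕ = 0.51234963; term = 0.51234963²·(1 − 0.11739728)·536000/940 = 132.1098.
South: Wₕ = 0.48765037; term = 0.48765037²·(1 − 0.04684425)·461000/357 = 292.69392.
Sum = 424.80372.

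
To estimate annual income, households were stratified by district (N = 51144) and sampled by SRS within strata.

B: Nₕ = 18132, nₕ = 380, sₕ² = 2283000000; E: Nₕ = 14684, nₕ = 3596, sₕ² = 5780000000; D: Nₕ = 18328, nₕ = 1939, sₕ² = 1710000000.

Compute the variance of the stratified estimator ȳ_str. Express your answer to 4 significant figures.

940600

Var(ȳ_str) = Σₕ Wₕ²(1 − fₕ)sₕ²/nₕ with Wₕ = Nₕ/N, N = 51144.
B: Wₕ = 0.35452839; term = 0.35452839²·(1 − 0.02095742)·2283000000/380 = 739308.9.
E: Wₕ = 0.28711090; term = 0.28711090²·(1 − 0.24489240)·5780000000/3596 = 100049.83.
D: Wₕ = 0.35836071; term = 0.35836071²·(1 − 0.10579441)·1710000000/1939 = 101273.65.
Sum = 940632.38.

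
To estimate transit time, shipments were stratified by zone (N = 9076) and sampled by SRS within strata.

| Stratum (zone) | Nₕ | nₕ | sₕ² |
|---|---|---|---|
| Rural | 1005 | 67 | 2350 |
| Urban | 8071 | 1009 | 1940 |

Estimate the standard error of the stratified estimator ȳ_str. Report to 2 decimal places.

Var(ȳ_str) = Σₕ Wₕ²(1 − fₕ)sₕ²/nₕ with Wₕ = Nₕ/N, N = 9076.
Rural: Wₕ = 0.11073160; term = 0.11073160²·(1 − 0.06666667)·2350/67 = 0.40139595.
Urban: Wₕ = 0.88926840; term = 0.88926840²·(1 − 0.12501549)·1940/1009 = 1.3303829.
Sum = 1.7317789.
SE = √(1.7317789) = 1.32.

1.32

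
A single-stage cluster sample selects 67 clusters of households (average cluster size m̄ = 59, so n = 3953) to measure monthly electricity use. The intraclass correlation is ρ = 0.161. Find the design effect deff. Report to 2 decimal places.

deff = 1 + (59 − 1)·0.161 = 1 + 9.338 = 10.338.

10.34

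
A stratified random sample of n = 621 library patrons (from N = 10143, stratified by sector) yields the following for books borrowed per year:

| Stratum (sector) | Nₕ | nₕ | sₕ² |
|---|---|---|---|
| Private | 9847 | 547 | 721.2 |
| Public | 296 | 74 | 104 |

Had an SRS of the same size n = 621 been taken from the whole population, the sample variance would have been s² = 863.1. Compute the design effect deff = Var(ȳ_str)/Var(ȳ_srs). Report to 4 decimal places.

0.9002

Var(ȳ_str) = Σ Wₕ²(1−fₕ)sₕ²/nₕ with Wₕ = Nₕ/10143:
  Private: (9847/10143)²·(1−547/9847)·721.2/547 = 1.1736063
  Public: (296/10143)²·(1−74/296)·104/74 = 8.9766327 × 10^-4
  → Var(ȳ_str) = 1.174504.
Var(ȳ_srs) = (1 − 621/10143)·863.1/621 = 1.3047619.
deff = 1.174504 / 1.3047619 = 0.9002.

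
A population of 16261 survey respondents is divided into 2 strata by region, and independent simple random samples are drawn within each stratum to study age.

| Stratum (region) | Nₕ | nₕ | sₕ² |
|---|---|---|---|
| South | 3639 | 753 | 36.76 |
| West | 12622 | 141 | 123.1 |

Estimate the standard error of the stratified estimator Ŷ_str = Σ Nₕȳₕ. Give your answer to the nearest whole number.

11749

Var(Ŷ_str) = Σₕ Nₕ²(1 − fₕ)sₕ²/nₕ.
South: 3639²·(1 − 753/3639)·36.76/753 = 512694.8.
West: 12622²·(1 − 141/12622)·123.1/141 = 1.3753603 × 10^8.
Sum = 1.3804872 × 10^8.
SE = √(1.3804872 × 10^8) = 11749.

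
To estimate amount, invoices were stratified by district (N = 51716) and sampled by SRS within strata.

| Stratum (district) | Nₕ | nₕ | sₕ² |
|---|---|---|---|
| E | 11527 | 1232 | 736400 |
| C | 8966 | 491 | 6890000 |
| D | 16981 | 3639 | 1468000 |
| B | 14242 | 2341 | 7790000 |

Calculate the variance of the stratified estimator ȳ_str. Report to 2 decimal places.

Var(ȳ_str) = Σₕ Wₕ²(1 − fₕ)sₕ²/nₕ with Wₕ = Nₕ/N, N = 51716.
E: Wₕ = 0.22289040; term = 0.22289040²·(1 − 0.10687950)·736400/1232 = 26.521364.
C: Wₕ = 0.17336994; term = 0.17336994²·(1 − 0.05476244)·6890000/491 = 398.68171.
D: Wₕ = 0.32835099; term = 0.32835099²·(1 − 0.21429833)·1468000/3639 = 34.172625.
B: Wₕ = 0.27538866; term = 0.27538866²·(1 − 0.16437298)·7790000/2341 = 210.88254.
Sum = 670.25824.

670.26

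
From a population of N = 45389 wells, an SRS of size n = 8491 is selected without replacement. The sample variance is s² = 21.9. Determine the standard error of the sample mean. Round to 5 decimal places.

0.04579

Under SRS without replacement, Var(ȳ) = (1 − f)·s²/n with f = n/N = 8491/45389 = 0.18707176.
Var(ȳ) = (1 − 0.18707176)·21.9/8491 = 0.81292824·0.0025792015 = 0.0020967057.
SE(ȳ) = √(0.0020967057) = 0.04579.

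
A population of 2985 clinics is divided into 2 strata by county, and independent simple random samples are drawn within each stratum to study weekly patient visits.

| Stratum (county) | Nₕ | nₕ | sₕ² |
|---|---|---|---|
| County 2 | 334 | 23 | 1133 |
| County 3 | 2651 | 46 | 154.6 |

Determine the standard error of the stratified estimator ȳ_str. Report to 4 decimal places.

Var(ȳ_str) = Σₕ Wₕ²(1 − fₕ)sₕ²/nₕ with Wₕ = Nₕ/N, N = 2985.
County 2: Wₕ = 0.11189280; term = 0.11189280²·(1 − 0.06886228)·1133/23 = 0.57427546.
County 3: Wₕ = 0.88810720; term = 0.88810720²·(1 − 0.01735194)·154.6/46 = 2.6048363.
Sum = 3.1791118.
SE = √(3.1791118) = 1.7830.

1.7830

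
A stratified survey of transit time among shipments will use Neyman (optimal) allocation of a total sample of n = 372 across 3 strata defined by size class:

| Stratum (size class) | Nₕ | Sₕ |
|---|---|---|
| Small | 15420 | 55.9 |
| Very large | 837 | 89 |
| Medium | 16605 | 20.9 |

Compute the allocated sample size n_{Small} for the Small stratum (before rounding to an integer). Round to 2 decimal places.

Neyman allocation: nₕ = n·NₕSₕ / Σⱼ NⱼSⱼ.
Σ NⱼSⱼ = 15420·55.9 + 837·89 + 16605·20.9 = 1.2835155 × 10^6.
n_{Small} = 372·15420·55.9 / (1.2835155 × 10^6) = 249.83.

249.83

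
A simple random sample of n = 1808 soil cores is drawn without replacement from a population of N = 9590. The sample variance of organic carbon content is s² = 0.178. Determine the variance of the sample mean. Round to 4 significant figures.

Under SRS without replacement, Var(ȳ) = (1 − f)·s²/n with f = n/N = 1808/9590 = 0.18852972.
Var(ȳ) = (1 − 0.18852972)·0.178/1808 = 0.81147028·9.8451327 × 10^-5 = 7.9890326 × 10^-5.

7.989 × 10^-5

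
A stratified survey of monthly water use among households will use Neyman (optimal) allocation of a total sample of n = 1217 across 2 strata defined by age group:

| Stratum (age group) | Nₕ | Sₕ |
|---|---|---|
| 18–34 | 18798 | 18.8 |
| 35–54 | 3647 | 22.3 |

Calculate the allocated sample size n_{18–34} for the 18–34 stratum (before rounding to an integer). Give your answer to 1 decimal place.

989.3

Neyman allocation: nₕ = n·NₕSₕ / Σⱼ NⱼSⱼ.
Σ NⱼSⱼ = 18798·18.8 + 3647·22.3 = 434730.5.
n_{18–34} = 1217·18798·18.8 / 434730.5 = 989.3.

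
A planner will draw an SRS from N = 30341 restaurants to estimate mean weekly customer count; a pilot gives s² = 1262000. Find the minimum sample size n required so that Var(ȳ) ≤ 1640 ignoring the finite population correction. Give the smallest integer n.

770

Without fpc, n₀ = s²/D = 1262000/1640 = 769.5122.
Rounding up, n = 770.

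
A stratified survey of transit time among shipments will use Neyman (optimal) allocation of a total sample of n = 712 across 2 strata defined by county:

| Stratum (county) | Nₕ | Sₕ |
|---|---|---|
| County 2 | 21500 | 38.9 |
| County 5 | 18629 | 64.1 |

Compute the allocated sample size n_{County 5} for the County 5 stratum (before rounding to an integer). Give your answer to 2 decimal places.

418.73

Neyman allocation: nₕ = n·NₕSₕ / Σⱼ NⱼSⱼ.
Σ NⱼSⱼ = 21500·38.9 + 18629·64.1 = 2.0304689 × 10^6.
n_{County 5} = 712·18629·64.1 / (2.0304689 × 10^6) = 418.73.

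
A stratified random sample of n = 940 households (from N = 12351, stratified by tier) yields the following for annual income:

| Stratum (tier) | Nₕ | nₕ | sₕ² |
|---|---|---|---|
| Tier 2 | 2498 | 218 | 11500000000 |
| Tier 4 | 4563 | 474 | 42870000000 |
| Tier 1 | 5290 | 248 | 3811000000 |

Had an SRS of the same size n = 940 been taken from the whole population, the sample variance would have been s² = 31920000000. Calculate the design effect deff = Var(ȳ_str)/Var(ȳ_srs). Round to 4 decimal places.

0.5010

Var(ȳ_str) = Σ Wₕ²(1−fₕ)sₕ²/nₕ with Wₕ = Nₕ/12351:
  Tier 2: (2498/12351)²·(1−218/2498)·11500000000/218 = 1.9695381 × 10^6
  Tier 4: (4563/12351)²·(1−474/4563)·42870000000/474 = 1.1062123 × 10^7
  Tier 1: (5290/12351)²·(1−248/5290)·3811000000/248 = 2.6868383 × 10^6
  → Var(ȳ_str) = 1.5718499 × 10^7.
Var(ȳ_srs) = (1 − 940/12351)·31920000000/940 = 3.1373041 × 10^7.
deff = (1.5718499 × 10^7) / (3.1373041 × 10^7) = 0.5010.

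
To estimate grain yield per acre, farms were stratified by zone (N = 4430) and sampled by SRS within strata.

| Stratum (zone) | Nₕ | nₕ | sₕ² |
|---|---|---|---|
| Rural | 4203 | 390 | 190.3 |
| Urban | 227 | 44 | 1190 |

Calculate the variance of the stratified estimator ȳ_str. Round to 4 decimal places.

Var(ȳ_str) = Σₕ Wₕ²(1 − fₕ)sₕ²/nₕ with Wₕ = Nₕ/N, N = 4430.
Rural: Wₕ = 0.94875847; term = 0.94875847²·(1 − 0.09279086)·190.3/390 = 0.39846752.
Urban: Wₕ = 0.05124153; term = 0.05124153²·(1 − 0.19383260)·1190/44 = 0.057248456.
Sum = 0.45571598.

0.4557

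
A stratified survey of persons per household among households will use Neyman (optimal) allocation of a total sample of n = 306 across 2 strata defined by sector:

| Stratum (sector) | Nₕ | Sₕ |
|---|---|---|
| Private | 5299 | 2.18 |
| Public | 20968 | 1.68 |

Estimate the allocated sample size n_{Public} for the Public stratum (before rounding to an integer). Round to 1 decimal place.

230.4

Neyman allocation: nₕ = n·NₕSₕ / Σⱼ NⱼSⱼ.
Σ NⱼSⱼ = 5299·2.18 + 20968·1.68 = 46778.06.
n_{Public} = 306·20968·1.68 / 46778.06 = 230.4.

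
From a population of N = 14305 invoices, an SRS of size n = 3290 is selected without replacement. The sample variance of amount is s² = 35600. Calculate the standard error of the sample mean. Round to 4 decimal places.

2.8865

Under SRS without replacement, Var(ȳ) = (1 − f)·s²/n with f = n/N = 3290/14305 = 0.22998951.
Var(ȳ) = (1 − 0.22998951)·35600/3290 = 0.77001049·10.820669 = 8.3320284.
SE(ȳ) = √(8.3320284) = 2.8865.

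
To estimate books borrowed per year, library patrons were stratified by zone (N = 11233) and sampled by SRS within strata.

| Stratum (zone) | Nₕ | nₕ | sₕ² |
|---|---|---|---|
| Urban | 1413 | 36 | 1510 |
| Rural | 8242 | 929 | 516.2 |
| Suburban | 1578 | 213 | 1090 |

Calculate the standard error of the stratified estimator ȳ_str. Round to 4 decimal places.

0.9998

Var(ȳ_str) = Σₕ Wₕ²(1 − fₕ)sₕ²/nₕ with Wₕ = Nₕ/N, N = 11233.
Urban: Wₕ = 0.12579008; term = 0.12579008²·(1 − 0.02547771)·1510/36 = 0.64678365.
Rural: Wₕ = 0.73373097; term = 0.73373097²·(1 − 0.11271536)·516.2/929 = 0.26542324.
Suburban: Wₕ = 0.14047895; term = 0.14047895²·(1 − 0.13498099)·1090/213 = 0.08735646.
Sum = 0.99956335.
SE = √(0.99956335) = 0.9998.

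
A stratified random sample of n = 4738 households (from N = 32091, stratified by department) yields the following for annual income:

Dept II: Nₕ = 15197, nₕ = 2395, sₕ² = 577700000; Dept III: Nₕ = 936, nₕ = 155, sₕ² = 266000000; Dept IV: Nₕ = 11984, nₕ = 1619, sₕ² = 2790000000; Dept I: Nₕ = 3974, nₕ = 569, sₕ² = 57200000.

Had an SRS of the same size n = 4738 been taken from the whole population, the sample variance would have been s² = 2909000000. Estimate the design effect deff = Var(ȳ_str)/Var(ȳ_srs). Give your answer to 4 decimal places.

0.4891

Var(ȳ_str) = Σ Wₕ²(1−fₕ)sₕ²/nₕ with Wₕ = Nₕ/32091:
  Dept II: (15197/32091)²·(1−2395/15197)·577700000/2395 = 45568.637
  Dept III: (936/32091)²·(1−155/936)·266000000/155 = 1218.1768
  Dept IV: (11984/32091)²·(1−1619/11984)·2790000000/1619 = 207855.71
  Dept I: (3974/32091)²·(1−569/3974)·57200000/569 = 1320.8766
  → Var(ȳ_str) = 255963.4.
Var(ȳ_srs) = (1 − 4738/32091)·2909000000/4738 = 523323.67.
deff = 255963.4 / 523323.67 = 0.4891.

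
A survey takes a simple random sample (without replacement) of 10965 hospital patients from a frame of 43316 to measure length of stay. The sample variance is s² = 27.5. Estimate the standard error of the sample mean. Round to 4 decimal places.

Under SRS without replacement, Var(ȳ) = (1 − f)·s²/n with f = n/N = 10965/43316 = 0.25313972.
Var(ȳ) = (1 − 0.25313972)·27.5/10965 = 0.74686028·0.0025079799 = 0.0018731106.
SE(ȳ) = √(0.0018731106) = 0.0433.

0.0433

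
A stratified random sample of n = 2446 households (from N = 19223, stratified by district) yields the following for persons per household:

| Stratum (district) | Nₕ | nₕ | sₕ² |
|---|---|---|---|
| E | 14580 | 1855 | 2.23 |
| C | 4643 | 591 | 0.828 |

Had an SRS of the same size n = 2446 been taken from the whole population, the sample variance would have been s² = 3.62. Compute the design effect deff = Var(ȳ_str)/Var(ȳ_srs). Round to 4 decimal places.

Var(ȳ_str) = Σ Wₕ²(1−fₕ)sₕ²/nₕ with Wₕ = Nₕ/19223:
  E: (14580/19223)²·(1−1855/14580)·2.23/1855 = 6.0357874 × 10^-4
  C: (4643/19223)²·(1−591/4643)·0.828/591 = 7.1329412 × 10^-5
  → Var(ȳ_str) = 6.7490815 × 10^-4.
Var(ȳ_srs) = (1 − 2446/19223)·3.62/2446 = 0.0012916512.
deff = (6.7490815 × 10^-4) / 0.0012916512 = 0.5225.

0.5225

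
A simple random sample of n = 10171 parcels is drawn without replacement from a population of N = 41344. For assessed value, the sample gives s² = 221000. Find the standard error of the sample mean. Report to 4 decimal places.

4.0476

Under SRS without replacement, Var(ȳ) = (1 − f)·s²/n with f = n/N = 10171/41344 = 0.24600909.
Var(ȳ) = (1 − 0.24600909)·221000/10171 = 0.75399091·21.728444 = 16.383049.
SE(ȳ) = √(16.383049) = 4.0476.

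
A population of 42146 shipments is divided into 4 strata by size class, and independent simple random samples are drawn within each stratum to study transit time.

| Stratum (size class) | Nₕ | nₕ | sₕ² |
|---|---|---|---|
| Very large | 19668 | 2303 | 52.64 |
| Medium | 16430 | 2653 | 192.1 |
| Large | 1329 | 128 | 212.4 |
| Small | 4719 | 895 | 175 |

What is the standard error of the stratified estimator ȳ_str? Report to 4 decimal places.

0.1308

Var(ȳ_str) = Σₕ Wₕ²(1 − fₕ)sₕ²/nₕ with Wₕ = Nₕ/N, N = 42146.
Very large: Wₕ = 0.46666350; term = 0.46666350²·(1 − 0.11709376)·52.64/2303 = 0.0043948515.
Medium: Wₕ = 0.38983533; term = 0.38983533²·(1 − 0.16147292)·192.1/2653 = 0.0092271931.
Large: Wₕ = 0.03153324; term = 0.03153324²·(1 − 0.09631302)·212.4/128 = 0.0014910761.
Small: Wₕ = 0.11196792; term = 0.11196792²·(1 − 0.18965883)·175/895 = 0.0019864157.
Sum = 0.017099536.
SE = √(0.017099536) = 0.1308.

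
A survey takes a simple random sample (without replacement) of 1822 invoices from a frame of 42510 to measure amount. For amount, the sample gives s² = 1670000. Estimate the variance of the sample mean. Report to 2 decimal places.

877.29

Under SRS without replacement, Var(ȳ) = (1 − f)·s²/n with f = n/N = 1822/42510 = 0.04286050.
Var(ȳ) = (1 − 0.04286050)·1670000/1822 = 0.95713950·916.57519 = 877.29032.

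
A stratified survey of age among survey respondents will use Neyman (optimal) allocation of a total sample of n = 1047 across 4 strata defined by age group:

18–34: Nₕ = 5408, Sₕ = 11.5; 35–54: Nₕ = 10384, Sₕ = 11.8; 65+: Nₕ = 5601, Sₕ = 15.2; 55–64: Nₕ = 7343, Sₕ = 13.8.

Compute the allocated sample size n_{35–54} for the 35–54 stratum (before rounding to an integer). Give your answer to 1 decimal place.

Neyman allocation: nₕ = n·NₕSₕ / Σⱼ NⱼSⱼ.
Σ NⱼSⱼ = 5408·11.5 + 10384·11.8 + 5601·15.2 + 7343·13.8 = 371191.8.
n_{35–54} = 1047·10384·11.8 / 371191.8 = 345.6.

345.6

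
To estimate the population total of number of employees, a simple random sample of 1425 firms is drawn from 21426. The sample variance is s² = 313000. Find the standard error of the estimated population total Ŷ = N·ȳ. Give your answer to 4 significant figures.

Var(Ŷ) = N²·Var(ȳ) = N²·(1 − n/N)·s²/n.
f = 1425/21426 = 0.06650798; Var(ȳ) = 0.93349202·313000/1425 = 205.0407.
Var(Ŷ) = 21426² · 205.0407 = 9.4128747 × 10^10.
SE(Ŷ) = √(9.4128747 × 10^10) = 306800.

306800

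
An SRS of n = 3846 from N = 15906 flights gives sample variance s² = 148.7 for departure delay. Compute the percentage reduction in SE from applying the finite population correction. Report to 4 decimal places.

f = n/N = 3846/15906 = 0.24179555.
SE_no-fpc = √(s²/n) = 0.19663048; SE_fpc = √((1−f)s²/n) = 0.17121587.
Ratio = √(1−f) = 0.87074936. Reduction = 100·(1 − 0.87074936) = 12.9251%.

12.9251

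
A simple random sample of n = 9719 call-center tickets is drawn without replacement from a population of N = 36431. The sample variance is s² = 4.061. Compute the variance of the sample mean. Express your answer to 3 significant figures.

3.06 × 10^-4

Under SRS without replacement, Var(ȳ) = (1 − f)·s²/n with f = n/N = 9719/36431 = 0.26677829.
Var(ȳ) = (1 − 0.26677829)·4.061/9719 = 0.73322171·4.1784134 × 10^-4 = 3.0637034 × 10^-4.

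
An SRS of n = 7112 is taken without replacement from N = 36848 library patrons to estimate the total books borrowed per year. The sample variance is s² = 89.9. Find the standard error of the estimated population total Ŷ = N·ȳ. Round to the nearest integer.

3722

Var(Ŷ) = N²·Var(ȳ) = N²·(1 − n/N)·s²/n.
f = 7112/36848 = 0.19300912; Var(ȳ) = 0.80699088·89.9/7112 = 0.010200855.
Var(Ŷ) = 36848² · 0.010200855 = 1.3850467 × 10^7.
SE(Ŷ) = √(1.3850467 × 10^7) = 3722.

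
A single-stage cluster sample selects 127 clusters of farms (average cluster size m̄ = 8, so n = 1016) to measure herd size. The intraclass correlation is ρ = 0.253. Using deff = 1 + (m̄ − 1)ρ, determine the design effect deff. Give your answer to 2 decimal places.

2.77

deff = 1 + (8 − 1)·0.253 = 1 + 1.771 = 2.771.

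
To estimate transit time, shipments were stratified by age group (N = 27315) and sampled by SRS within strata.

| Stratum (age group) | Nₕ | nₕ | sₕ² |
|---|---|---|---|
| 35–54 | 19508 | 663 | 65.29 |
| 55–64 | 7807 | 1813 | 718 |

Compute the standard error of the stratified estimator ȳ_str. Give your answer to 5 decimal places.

Var(ȳ_str) = Σₕ Wₕ²(1 − fₕ)sₕ²/nₕ with Wₕ = Nₕ/N, N = 27315.
35–54: Wₕ = 0.71418634; term = 0.71418634²·(1 − 0.03398606)·65.29/663 = 0.048522103.
55–64: Wₕ = 0.28581366; term = 0.28581366²·(1 − 0.23222749)·718/1813 = 0.024838488.
Sum = 0.073360591.
SE = √(0.073360591) = 0.27085.

0.27085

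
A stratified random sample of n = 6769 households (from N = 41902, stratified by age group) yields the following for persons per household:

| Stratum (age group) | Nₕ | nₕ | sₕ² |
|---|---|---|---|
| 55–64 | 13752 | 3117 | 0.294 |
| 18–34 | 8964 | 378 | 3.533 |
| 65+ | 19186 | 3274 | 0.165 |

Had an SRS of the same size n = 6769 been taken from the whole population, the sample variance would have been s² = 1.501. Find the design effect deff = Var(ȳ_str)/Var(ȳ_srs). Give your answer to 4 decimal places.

2.2930

Var(ȳ_str) = Σ Wₕ²(1−fₕ)sₕ²/nₕ with Wₕ = Nₕ/41902:
  55–64: (13752/41902)²·(1−3117/13752)·0.294/3117 = 7.8567762 × 10^-6
  18–34: (8964/41902)²·(1−378/8964)·3.533/378 = 4.0970859 × 10^-4
  65+: (19186/41902)²·(1−3274/19186)·0.165/3274 = 8.7628419 × 10^-6
  → Var(ȳ_str) = 4.2632821 × 10^-4.
Var(ȳ_srs) = (1 − 6769/41902)·1.501/6769 = 1.8592452 × 10^-4.
deff = (4.2632821 × 10^-4) / (1.8592452 × 10^-4) = 2.2930.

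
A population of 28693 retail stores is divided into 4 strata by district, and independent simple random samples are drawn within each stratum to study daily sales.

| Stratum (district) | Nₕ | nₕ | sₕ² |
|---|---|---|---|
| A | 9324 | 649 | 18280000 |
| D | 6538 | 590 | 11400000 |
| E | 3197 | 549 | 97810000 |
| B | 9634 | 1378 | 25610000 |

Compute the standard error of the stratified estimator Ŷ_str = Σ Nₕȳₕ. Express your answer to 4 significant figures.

2.453 × 10^6

Var(Ŷ_str) = Σₕ Nₕ²(1 − fₕ)sₕ²/nₕ.
A: 9324²·(1 − 649/9324)·18280000/649 = 2.2782598 × 10^12.
D: 6538²·(1 − 590/6538)·11400000/590 = 7.5139572 × 10^11.
E: 3197²·(1 − 549/3197)·97810000/549 = 1.5082437 × 10^12.
B: 9634²·(1 − 1378/9634)·25610000/1378 = 1.4782119 × 10^12.
Sum = 6.0161111 × 10^12.
SE = √(6.0161111 × 10^12) = 2.453 × 10^6.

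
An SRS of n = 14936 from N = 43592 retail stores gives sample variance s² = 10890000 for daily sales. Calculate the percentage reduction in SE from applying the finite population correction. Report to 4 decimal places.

18.9217

f = n/N = 14936/43592 = 0.34263168.
SE_no-fpc = √(s²/n) = 27.002053; SE_fpc = √((1−f)s²/n) = 21.892793.
Ratio = √(1−f) = 0.81078254. Reduction = 100·(1 − 0.81078254) = 18.9217%.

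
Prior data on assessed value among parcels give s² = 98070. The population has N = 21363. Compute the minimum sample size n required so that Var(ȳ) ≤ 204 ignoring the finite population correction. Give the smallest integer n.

Without fpc, n₀ = s²/D = 98070/204 = 480.7353.
Rounding up, n = 481.

481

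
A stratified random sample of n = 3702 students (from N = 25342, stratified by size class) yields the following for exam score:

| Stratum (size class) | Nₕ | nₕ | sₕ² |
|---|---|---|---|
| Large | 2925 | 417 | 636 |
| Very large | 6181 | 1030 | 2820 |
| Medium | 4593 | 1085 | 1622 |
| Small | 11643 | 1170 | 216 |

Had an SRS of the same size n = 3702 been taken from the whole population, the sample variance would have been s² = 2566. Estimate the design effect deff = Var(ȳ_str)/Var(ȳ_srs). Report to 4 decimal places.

0.3813

Var(ȳ_str) = Σ Wₕ²(1−fₕ)sₕ²/nₕ with Wₕ = Nₕ/25342:
  Large: (2925/25342)²·(1−417/2925)·636/417 = 0.017421787
  Very large: (6181/25342)²·(1−1030/6181)·2820/1030 = 0.13573142
  Medium: (4593/25342)²·(1−1085/4593)·1622/1085 = 0.037505535
  Small: (11643/25342)²·(1−1170/11643)·216/1170 = 0.035052752
  → Var(ȳ_str) = 0.22571149.
Var(ȳ_srs) = (1 − 3702/25342)·2566/3702 = 0.59188401.
deff = 0.22571149 / 0.59188401 = 0.3813.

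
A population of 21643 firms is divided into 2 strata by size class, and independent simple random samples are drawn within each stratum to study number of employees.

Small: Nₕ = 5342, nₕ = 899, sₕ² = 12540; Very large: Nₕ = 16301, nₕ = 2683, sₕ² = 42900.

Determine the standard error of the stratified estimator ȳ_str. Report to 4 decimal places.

2.8783

Var(ȳ_str) = Σₕ Wₕ²(1 − fₕ)sₕ²/nₕ with Wₕ = Nₕ/N, N = 21643.
Small: Wₕ = 0.24682345; term = 0.24682345²·(1 − 0.16828903)·12540/899 = 0.70677816.
Very large: Wₕ = 0.75317655; term = 0.75317655²·(1 − 0.16459113)·42900/2683 = 7.5775582.
Sum = 8.2843364.
SE = √(8.2843364) = 2.8783.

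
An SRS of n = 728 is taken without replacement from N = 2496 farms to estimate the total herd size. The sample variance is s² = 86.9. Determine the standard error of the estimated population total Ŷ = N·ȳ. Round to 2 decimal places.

Var(Ŷ) = N²·Var(ȳ) = N²·(1 − n/N)·s²/n.
f = 728/2496 = 0.29166667; Var(ȳ) = 0.70833333·86.9/728 = 0.084552427.
Var(Ŷ) = 2496² · 0.084552427 = 526762.97.
SE(Ŷ) = √(526762.97) = 725.78.

725.78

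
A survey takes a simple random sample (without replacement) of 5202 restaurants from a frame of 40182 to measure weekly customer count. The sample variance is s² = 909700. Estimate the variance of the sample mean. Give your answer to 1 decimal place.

Under SRS without replacement, Var(ȳ) = (1 − f)·s²/n with f = n/N = 5202/40182 = 0.12946095.
Var(ȳ) = (1 − 0.12946095)·909700/5202 = 0.87053905·174.87505 = 152.23556.

152.2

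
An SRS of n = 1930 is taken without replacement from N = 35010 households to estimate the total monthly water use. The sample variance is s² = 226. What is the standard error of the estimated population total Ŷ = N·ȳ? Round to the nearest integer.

11645

Var(Ŷ) = N²·Var(ȳ) = N²·(1 − n/N)·s²/n.
f = 1930/35010 = 0.05512711; Var(ȳ) = 0.94487289·226/1930 = 0.11064315.
Var(Ŷ) = 35010² · 0.11064315 = 1.3561532 × 10^8.
SE(Ŷ) = √(1.3561532 × 10^8) = 11645.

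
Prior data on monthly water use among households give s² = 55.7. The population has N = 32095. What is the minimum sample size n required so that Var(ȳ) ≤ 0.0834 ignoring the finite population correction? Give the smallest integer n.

Without fpc, n₀ = s²/D = 55.7/0.0834 = 667.8657.
Rounding up, n = 668.

668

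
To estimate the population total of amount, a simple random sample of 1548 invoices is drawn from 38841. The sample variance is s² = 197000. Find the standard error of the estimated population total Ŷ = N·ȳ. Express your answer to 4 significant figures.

429300

Var(Ŷ) = N²·Var(ȳ) = N²·(1 − n/N)·s²/n.
f = 1548/38841 = 0.03985479; Var(ȳ) = 0.96014521·197000/1548 = 122.18902.
Var(Ŷ) = 38841² · 122.18902 = 1.843372 × 10^11.
SE(Ŷ) = √(1.843372 × 10^11) = 429300.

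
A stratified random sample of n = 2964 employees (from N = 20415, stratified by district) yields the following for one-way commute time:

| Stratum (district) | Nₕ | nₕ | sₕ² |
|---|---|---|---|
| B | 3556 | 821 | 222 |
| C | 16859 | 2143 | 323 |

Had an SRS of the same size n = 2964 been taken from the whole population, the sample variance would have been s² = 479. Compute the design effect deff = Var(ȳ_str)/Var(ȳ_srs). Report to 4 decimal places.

0.6952

Var(ȳ_str) = Σ Wₕ²(1−fₕ)sₕ²/nₕ with Wₕ = Nₕ/20415:
  B: (3556/20415)²·(1−821/3556)·222/821 = 0.0063100112
  C: (16859/20415)²·(1−2143/16859)·323/2143 = 0.089722873
  → Var(ȳ_str) = 0.096032884.
Var(ȳ_srs) = (1 − 2964/20415)·479/2964 = 0.1381428.
deff = 0.096032884 / 0.1381428 = 0.6952.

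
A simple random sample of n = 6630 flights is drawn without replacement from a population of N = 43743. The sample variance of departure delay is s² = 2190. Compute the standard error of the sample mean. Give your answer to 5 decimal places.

0.52939

Under SRS without replacement, Var(ȳ) = (1 − f)·s²/n with f = n/N = 6630/43743 = 0.15156711.
Var(ȳ) = (1 − 0.15156711)·2190/6630 = 0.84843289·0.33031674 = 0.28025159.
SE(ȳ) = √(0.28025159) = 0.52939.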